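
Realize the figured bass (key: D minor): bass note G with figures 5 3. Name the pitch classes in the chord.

G, Bb, D

A third above G in this key is Bb.
A fifth above G in this key is D.
Together with the bass G, this spells G minor in root position.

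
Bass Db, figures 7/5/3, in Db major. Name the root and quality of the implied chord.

Db major seventh

The figures 7/5/3 indicate a seventh chord in root position.
In root position the bass is the root, so the root is Db.
The chord tones are Db, F, Ab, C, giving Db major seventh.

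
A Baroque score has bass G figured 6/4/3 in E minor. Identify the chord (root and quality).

The figures 6/4/3 indicate a seventh chord in second inversion.
In second inversion the root lies a fourth above the bass: a fourth above G in E minor is C.
The chord tones are G, B, C, E, giving C major seventh.

C major seventh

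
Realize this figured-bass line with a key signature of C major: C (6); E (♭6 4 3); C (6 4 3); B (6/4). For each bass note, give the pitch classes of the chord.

C (6/3): C, E, A.
E (b6/4/3): E, G, A, Cb.
C (6/4/3): C, E, F, A.
B (6/4): B, E, G.

C, E, A | E, G, A, Cb | C, E, F, A | B, E, G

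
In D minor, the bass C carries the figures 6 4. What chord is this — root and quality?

The figures 6 4 indicate a triad in second inversion.
In second inversion the root lies a fourth above the bass: a fourth above C in D minor is F.
The chord tones are C, F, A, giving F major.

F major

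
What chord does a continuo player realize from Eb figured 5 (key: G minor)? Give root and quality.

Eb major

The figures 5 indicate a triad in root position.
In root position the bass is the root, so the root is Eb.
The chord tones are Eb, G, Bb, giving Eb major.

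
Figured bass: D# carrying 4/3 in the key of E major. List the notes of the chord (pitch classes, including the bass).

The written figures 4/3 are shorthand for 6/4/3: the 6 is implied.
A third above D# in this key is F#.
A fourth above D# in this key is G#.
A sixth above D# in this key is B.
Together with the bass D#, this spells G# minor seventh in second inversion.

D#, F#, G#, B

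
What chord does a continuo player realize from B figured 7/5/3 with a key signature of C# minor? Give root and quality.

B dominant seventh

The figures 7/5/3 indicate a seventh chord in root position.
In root position the bass is the root, so the root is B.
The chord tones are B, D#, F#, A, giving B dominant seventh.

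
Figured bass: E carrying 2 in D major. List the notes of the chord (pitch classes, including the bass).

E, F#, A, C#

The written figures 2 are shorthand for 6/4/2: the 6/4 are implied.
A second above E in this key is F#.
A fourth above E in this key is A.
A sixth above E in this key is C#.
Together with the bass E, this spells F# minor seventh in third inversion.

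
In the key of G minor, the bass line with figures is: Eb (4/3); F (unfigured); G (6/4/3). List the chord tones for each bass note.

Eb (6/4/3): Eb, G, A, C.
F (5/3): F, A, C.
G (6/4/3): G, Bb, C, Eb.

Eb, G, A, C | F, A, C | G, Bb, C, Eb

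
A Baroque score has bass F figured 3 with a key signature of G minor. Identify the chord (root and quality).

The figures 3 indicate a triad in root position.
In root position the bass is the root, so the root is F.
The chord tones are F, A, C, giving F major.

F major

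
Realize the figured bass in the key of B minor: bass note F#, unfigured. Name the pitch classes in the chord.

F#, A, C#

An unfigured bass implies 5/3.
A third above F# in this key is A.
A fifth above F# in this key is C#.
Together with the bass F#, this spells F# minor in root position.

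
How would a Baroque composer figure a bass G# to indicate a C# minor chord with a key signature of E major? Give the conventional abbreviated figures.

G# is the fifth of C# minor, so the chord is in second inversion.
A triad in second inversion is figured 6/4, conventionally abbreviated 6/4.

6/4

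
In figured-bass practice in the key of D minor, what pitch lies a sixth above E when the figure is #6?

C#

Counting 5 letter steps above E lands on C; in D minor, that letter is C.
The #6 figure raises it a semitone, giving C#.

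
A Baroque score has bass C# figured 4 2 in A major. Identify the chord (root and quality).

D major seventh

The figures 4 2 indicate a seventh chord in third inversion.
In third inversion the root lies a second above the bass: a second above C# in A major is D.
The chord tones are C#, D, F#, A, giving D major seventh.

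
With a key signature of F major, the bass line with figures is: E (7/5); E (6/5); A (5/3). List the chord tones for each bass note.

E (7/5/3): E, G, Bb, D.
E (6/5/3): E, G, Bb, C.
A (5/3): A, C, E.

E, G, Bb, D | E, G, Bb, C | A, C, E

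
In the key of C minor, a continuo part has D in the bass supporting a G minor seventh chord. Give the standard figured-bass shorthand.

D is the fifth of G minor seventh, so the chord is in second inversion.
A seventh chord in second inversion is figured 6/4/3, conventionally abbreviated 4/3.

4/3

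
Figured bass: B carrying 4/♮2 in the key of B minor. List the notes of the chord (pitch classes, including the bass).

The written figures 4/♮2 are shorthand for 6/4/2: the 6 is implied.
A second above B in this key is C#, made natural (C) by the ♮ figure.
A fourth above B in this key is E.
A sixth above B in this key is G.
Together with the bass B, this spells C major seventh in third inversion.

B, C, E, G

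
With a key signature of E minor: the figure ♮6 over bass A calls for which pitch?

Counting 5 letter steps above A lands on F; in E minor, that letter is F#.
The ♮6 figure makes it natural, giving F.

F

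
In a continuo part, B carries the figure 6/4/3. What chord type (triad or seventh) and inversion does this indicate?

seventh chord, second inversion

Intervals of 6/4/3 above the bass form a seventh chord; the bass is the fifth, so this is second inversion.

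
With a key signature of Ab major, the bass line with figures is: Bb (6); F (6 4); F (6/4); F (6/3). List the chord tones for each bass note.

Bb (6/3): Bb, Db, G.
F (6/4): F, Bb, Db.
F (6/4): F, Bb, Db.
F (6/3): F, Ab, Db.

Bb, Db, G | F, Bb, Db | F, Bb, Db | F, Ab, Db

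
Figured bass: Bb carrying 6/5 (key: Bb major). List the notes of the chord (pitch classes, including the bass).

Bb, D, F, G

The written figures 6/5 are shorthand for 6/5/3: the 3 is implied.
A third above Bb in this key is D.
A fifth above Bb in this key is F.
A sixth above Bb in this key is G.
Together with the bass Bb, this spells G minor seventh in first inversion.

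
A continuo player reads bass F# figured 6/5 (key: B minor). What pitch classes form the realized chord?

The written figures 6/5 are shorthand for 6/5/3: the 3 is implied.
A third above F# in this key is A.
A fifth above F# in this key is C#.
A sixth above F# in this key is D.
Together with the bass F#, this spells D major seventh in first inversion.

F#, A, C#, D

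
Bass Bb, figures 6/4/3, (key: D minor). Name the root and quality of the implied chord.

E half-diminished seventh

The figures 6/4/3 indicate a seventh chord in second inversion.
In second inversion the root lies a fourth above the bass: a fourth above Bb in D minor is E.
The chord tones are Bb, D, E, G, giving E half-diminished seventh.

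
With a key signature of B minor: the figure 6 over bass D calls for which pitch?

Counting 5 letter steps above D lands on B; in B minor, that letter is B.

B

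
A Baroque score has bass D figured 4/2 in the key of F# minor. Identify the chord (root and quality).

E dominant seventh

The figures 4/2 indicate a seventh chord in third inversion.
In third inversion the root lies a second above the bass: a second above D in F# minor is E.
The chord tones are D, E, G#, B, giving E dominant seventh.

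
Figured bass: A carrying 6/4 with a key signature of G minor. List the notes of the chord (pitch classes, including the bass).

A fourth above A in this key is D.
A sixth above A in this key is F.
Together with the bass A, this spells D minor in second inversion.

A, D, F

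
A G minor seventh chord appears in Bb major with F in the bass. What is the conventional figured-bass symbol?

4/2

F is the seventh of G minor seventh, so the chord is in third inversion.
A seventh chord in third inversion is figured 6/4/2, conventionally abbreviated 4/2.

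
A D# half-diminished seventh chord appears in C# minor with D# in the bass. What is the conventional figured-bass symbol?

7

D# is the root of D# half-diminished seventh, so the chord is in root position.
A seventh chord in root position is figured 7/5/3, conventionally abbreviated 7.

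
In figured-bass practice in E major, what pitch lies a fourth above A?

Counting 3 letter steps above A lands on D; in E major, that letter is D#.

D#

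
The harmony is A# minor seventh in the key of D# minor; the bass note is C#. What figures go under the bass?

6/5

C# is the third of A# minor seventh, so the chord is in first inversion.
A seventh chord in first inversion is figured 6/5/3, conventionally abbreviated 6/5.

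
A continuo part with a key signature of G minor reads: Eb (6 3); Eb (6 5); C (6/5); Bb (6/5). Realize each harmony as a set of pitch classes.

Eb (6/3): Eb, G, C.
Eb (6/5/3): Eb, G, Bb, C.
C (6/5/3): C, Eb, G, A.
Bb (6/5/3): Bb, D, F, G.

Eb, G, C | Eb, G, Bb, C | C, Eb, G, A | Bb, D, F, G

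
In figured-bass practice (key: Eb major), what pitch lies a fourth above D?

G

Counting 3 letter steps above D lands on G; in Eb major, that letter is G.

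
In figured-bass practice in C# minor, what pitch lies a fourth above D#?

Counting 3 letter steps above D# lands on G; in C# minor, that letter is G#.

G#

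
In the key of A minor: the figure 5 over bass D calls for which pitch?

A

Counting 4 letter steps above D lands on A; in A minor, that letter is A.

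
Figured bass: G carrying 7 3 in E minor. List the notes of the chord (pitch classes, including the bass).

G, B, D, F#

The written figures 7 3 are shorthand for 7/5/3: the 5 is implied.
A third above G in this key is B.
A fifth above G in this key is D.
A seventh above G in this key is F#.
Together with the bass G, this spells G major seventh in root position.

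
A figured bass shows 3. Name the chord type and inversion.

triad, root position

3 is shorthand for 5/3.
Intervals of 5/3 above the bass form a triad; the bass is the root, so this is root position.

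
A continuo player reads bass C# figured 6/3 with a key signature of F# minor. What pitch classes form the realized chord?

A third above C# in this key is E.
A sixth above C# in this key is A.
Together with the bass C#, this spells A major in first inversion.

C#, E, A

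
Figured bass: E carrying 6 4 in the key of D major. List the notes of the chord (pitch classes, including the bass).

A fourth above E in this key is A.
A sixth above E in this key is C#.
Together with the bass E, this spells A major in second inversion.

E, A, C#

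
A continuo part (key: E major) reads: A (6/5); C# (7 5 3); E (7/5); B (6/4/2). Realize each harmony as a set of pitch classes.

A (6/5/3): A, C#, E, F#.
C# (7/5/3): C#, E, G#, B.
E (7/5/3): E, G#, B, D#.
B (6/4/2): B, C#, E, G#.

A, C#, E, F# | C#, E, G#, B | E, G#, B, D# | B, C#, E, G#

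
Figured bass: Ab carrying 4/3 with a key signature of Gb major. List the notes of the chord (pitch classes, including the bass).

The written figures 4/3 are shorthand for 6/4/3: the 6 is implied.
A third above Ab in this key is Cb.
A fourth above Ab in this key is Db.
A sixth above Ab in this key is F.
Together with the bass Ab, this spells Db dominant seventh in second inversion.

Ab, Cb, Db, F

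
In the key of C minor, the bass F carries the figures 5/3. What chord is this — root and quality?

F minor

The figures 5/3 indicate a triad in root position.
In root position the bass is the root, so the root is F.
The chord tones are F, Ab, C, giving F minor.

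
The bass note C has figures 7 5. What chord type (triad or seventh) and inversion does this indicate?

7 5 is shorthand for 7/5/3.
Intervals of 7/5/3 above the bass form a seventh chord; the bass is the root, so this is root position.

seventh chord, root position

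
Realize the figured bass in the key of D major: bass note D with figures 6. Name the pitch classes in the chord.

The written figures 6 are shorthand for 6/3: the 3 is implied.
A third above D in this key is F#.
A sixth above D in this key is B.
Together with the bass D, this spells B minor in first inversion.

D, F#, B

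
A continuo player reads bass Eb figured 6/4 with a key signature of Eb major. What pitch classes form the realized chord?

Eb, Ab, C

A fourth above Eb in this key is Ab.
A sixth above Eb in this key is C.
Together with the bass Eb, this spells Ab major in second inversion.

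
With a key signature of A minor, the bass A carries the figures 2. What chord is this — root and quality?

The figures 2 indicate a seventh chord in third inversion.
In third inversion the root lies a second above the bass: a second above A in A minor is B.
The chord tones are A, B, D, F, giving B half-diminished seventh.

B half-diminished seventh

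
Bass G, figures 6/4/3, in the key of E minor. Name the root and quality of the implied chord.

The figures 6/4/3 indicate a seventh chord in second inversion.
In second inversion the root lies a fourth above the bass: a fourth above G in E minor is C.
The chord tones are G, B, C, E, giving C major seventh.

C major seventh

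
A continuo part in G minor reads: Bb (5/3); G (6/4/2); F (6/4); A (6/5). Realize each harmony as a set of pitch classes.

Bb, D, F | G, A, C, Eb | F, Bb, D | A, C, Eb, F

Bb (5/3): Bb, D, F.
G (6/4/2): G, A, C, Eb.
F (6/4): F, Bb, D.
A (6/5/3): A, C, Eb, F.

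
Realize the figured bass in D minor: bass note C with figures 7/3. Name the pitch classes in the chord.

The written figures 7/3 are shorthand for 7/5/3: the 5 is implied.
A third above C in this key is E.
A fifth above C in this key is G.
A seventh above C in this key is Bb.
Together with the bass C, this spells C dominant seventh in root position.

C, E, G, Bb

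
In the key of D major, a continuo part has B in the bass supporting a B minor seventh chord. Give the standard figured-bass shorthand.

7

B is the root of B minor seventh, so the chord is in root position.
A seventh chord in root position is figured 7/5/3, conventionally abbreviated 7.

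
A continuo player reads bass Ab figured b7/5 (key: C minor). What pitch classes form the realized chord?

Ab, C, Eb, Gb

The written figures b7/5 are shorthand for 7/5/3: the 3 is implied.
A third above Ab in this key is C.
A fifth above Ab in this key is Eb.
A seventh above Ab in this key is G, lowered to Gb by the flat.
Together with the bass Ab, this spells Ab dominant seventh in root position.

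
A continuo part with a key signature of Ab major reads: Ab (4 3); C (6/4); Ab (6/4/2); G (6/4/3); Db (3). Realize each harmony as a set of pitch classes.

Ab (6/4/3): Ab, C, Db, F.
C (6/4): C, F, Ab.
Ab (6/4/2): Ab, Bb, Db, F.
G (6/4/3): G, Bb, C, Eb.
Db (5/3): Db, F, Ab.

Ab, C, Db, F | C, F, Ab | Ab, Bb, Db, F | G, Bb, C, Eb | Db, F, Ab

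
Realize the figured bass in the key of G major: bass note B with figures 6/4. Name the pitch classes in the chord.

B, E, G

A fourth above B in this key is E.
A sixth above B in this key is G.
Together with the bass B, this spells E minor in second inversion.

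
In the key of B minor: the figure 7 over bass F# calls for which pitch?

Counting 6 letter steps above F# lands on E; in B minor, that letter is E.

E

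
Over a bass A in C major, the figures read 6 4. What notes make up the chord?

A, D, F

A fourth above A in this key is D.
A sixth above A in this key is F.
Together with the bass A, this spells D minor in second inversion.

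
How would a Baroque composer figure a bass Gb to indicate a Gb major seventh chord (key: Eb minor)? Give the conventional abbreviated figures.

7

Gb is the root of Gb major seventh, so the chord is in root position.
A seventh chord in root position is figured 7/5/3, conventionally abbreviated 7.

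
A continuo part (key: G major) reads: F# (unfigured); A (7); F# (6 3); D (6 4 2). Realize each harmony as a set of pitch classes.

F#, A, C | A, C, E, G | F#, A, D | D, E, G, B

F# (5/3): F#, A, C.
A (7/5/3): A, C, E, G.
F# (6/3): F#, A, D.
D (6/4/2): D, E, G, B.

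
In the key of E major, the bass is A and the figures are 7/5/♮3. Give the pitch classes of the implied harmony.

A, C, E, G#

A third above A in this key is C#, made natural (C) by the ♮ figure.
A fifth above A in this key is E.
A seventh above A in this key is G#.
Together with the bass A, this spells A minor-major seventh in root position.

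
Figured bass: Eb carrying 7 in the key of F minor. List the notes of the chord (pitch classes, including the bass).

Eb, G, Bb, Db

The written figures 7 are shorthand for 7/5/3: the 5/3 are implied.
A third above Eb in this key is G.
A fifth above Eb in this key is Bb.
A seventh above Eb in this key is Db.
Together with the bass Eb, this spells Eb dominant seventh in root position.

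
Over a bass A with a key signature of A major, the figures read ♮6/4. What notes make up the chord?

A, D, F

A fourth above A in this key is D.
A sixth above A in this key is F#, made natural (F) by the ♮ figure.
Together with the bass A, this spells D minor in second inversion.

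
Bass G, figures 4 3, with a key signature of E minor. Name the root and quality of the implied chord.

The figures 4 3 indicate a seventh chord in second inversion.
In second inversion the root lies a fourth above the bass: a fourth above G in E minor is C.
The chord tones are G, B, C, E, giving C major seventh.

C major seventh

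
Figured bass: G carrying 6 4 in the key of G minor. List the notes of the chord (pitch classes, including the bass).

A fourth above G in this key is C.
A sixth above G in this key is Eb.
Together with the bass G, this spells C minor in second inversion.

G, C, Eb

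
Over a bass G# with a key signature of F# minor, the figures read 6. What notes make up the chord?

G#, B, E

The written figures 6 are shorthand for 6/3: the 3 is implied.
A third above G# in this key is B.
A sixth above G# in this key is E.
Together with the bass G#, this spells E major in first inversion.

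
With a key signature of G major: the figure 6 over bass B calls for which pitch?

Counting 5 letter steps above B lands on G; in G major, that letter is G.

G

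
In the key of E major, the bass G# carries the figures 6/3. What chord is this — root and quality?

E major

The figures 6/3 indicate a triad in first inversion.
In first inversion the root lies a sixth above the bass: a sixth above G# in E major is E.
The chord tones are G#, B, E, giving E major.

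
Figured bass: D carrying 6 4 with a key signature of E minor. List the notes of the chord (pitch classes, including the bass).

D, G, B

A fourth above D in this key is G.
A sixth above D in this key is B.
Together with the bass D, this spells G major in second inversion.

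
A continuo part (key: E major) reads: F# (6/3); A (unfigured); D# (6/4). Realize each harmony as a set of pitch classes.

F#, A, D# | A, C#, E | D#, G#, B

F# (6/3): F#, A, D#.
A (5/3): A, C#, E.
D# (6/4): D#, G#, B.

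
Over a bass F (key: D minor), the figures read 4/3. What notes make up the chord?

F, A, Bb, D

The written figures 4/3 are shorthand for 6/4/3: the 6 is implied.
A third above F in this key is A.
A fourth above F in this key is Bb.
A sixth above F in this key is D.
Together with the bass F, this spells Bb major seventh in second inversion.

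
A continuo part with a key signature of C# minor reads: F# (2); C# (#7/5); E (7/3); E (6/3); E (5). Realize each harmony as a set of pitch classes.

F# (6/4/2): F#, G#, B, D#.
C# (#7/5/3): C#, E, G#, B#.
E (7/5/3): E, G#, B, D#.
E (6/3): E, G#, C#.
E (5/3): E, G#, B.

F#, G#, B, D# | C#, E, G#, B# | E, G#, B, D# | E, G#, C# | E, G#, B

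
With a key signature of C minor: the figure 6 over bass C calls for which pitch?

Counting 5 letter steps above C lands on A; in C minor, that letter is Ab.

Ab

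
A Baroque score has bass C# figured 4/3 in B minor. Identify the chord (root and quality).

The figures 4/3 indicate a seventh chord in second inversion.
In second inversion the root lies a fourth above the bass: a fourth above C# in B minor is F#.
The chord tones are C#, E, F#, A, giving F# minor seventh.

F# minor seventh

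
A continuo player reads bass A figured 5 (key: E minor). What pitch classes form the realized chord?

A, C, E

The written figures 5 are shorthand for 5/3: the 3 is implied.
A third above A in this key is C.
A fifth above A in this key is E.
Together with the bass A, this spells A minor in root position.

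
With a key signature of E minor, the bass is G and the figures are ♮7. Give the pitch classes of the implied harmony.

The written figures ♮7 are shorthand for 7/5/3: the 5/3 are implied.
A third above G in this key is B.
A fifth above G in this key is D.
A seventh above G in this key is F#, made natural (F) by the ♮ figure.
Together with the bass G, this spells G dominant seventh in root position.

G, B, D, F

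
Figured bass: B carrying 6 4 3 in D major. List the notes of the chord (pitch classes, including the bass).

B, D, E, G

A third above B in this key is D.
A fourth above B in this key is E.
A sixth above B in this key is G.
Together with the bass B, this spells E minor seventh in second inversion.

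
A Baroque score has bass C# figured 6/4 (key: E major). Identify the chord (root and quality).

F# minor

The figures 6/4 indicate a triad in second inversion.
In second inversion the root lies a fourth above the bass: a fourth above C# in E major is F#.
The chord tones are C#, F#, A, giving F# minor.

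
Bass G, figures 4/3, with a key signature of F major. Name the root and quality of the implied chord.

The figures 4/3 indicate a seventh chord in second inversion.
In second inversion the root lies a fourth above the bass: a fourth above G in F major is C.
The chord tones are G, Bb, C, E, giving C dominant seventh.

C dominant seventh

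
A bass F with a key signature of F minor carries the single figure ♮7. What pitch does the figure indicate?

E

Counting 6 letter steps above F lands on E; in F minor, that letter is Eb.
The ♮7 figure makes it natural, giving E.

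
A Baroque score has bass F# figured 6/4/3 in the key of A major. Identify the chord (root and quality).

The figures 6/4/3 indicate a seventh chord in second inversion.
In second inversion the root lies a fourth above the bass: a fourth above F# in A major is B.
The chord tones are F#, A, B, D, giving B minor seventh.

B minor seventh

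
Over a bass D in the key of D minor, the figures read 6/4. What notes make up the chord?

D, G, Bb

A fourth above D in this key is G.
A sixth above D in this key is Bb.
Together with the bass D, this spells G minor in second inversion.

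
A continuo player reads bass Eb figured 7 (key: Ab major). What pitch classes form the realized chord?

The written figures 7 are shorthand for 7/5/3: the 5/3 are implied.
A third above Eb in this key is G.
A fifth above Eb in this key is Bb.
A seventh above Eb in this key is Db.
Together with the bass Eb, this spells Eb dominant seventh in root position.

Eb, G, Bb, Db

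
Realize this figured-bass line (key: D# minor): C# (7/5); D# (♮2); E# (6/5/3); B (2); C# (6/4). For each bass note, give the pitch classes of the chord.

C# (7/5/3): C#, E#, G#, B.
D# (6/4/♮2): D#, E, G#, B.
E# (6/5/3): E#, G#, B, C#.
B (6/4/2): B, C#, E#, G#.
C# (6/4): C#, F#, A#.

C#, E#, G#, B | D#, E, G#, B | E#, G#, B, C# | B, C#, E#, G# | C#, F#, A#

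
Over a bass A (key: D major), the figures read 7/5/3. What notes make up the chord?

A, C#, E, G

A third above A in this key is C#.
A fifth above A in this key is E.
A seventh above A in this key is G.
Together with the bass A, this spells A dominant seventh in root position.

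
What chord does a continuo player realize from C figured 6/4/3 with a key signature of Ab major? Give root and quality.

The figures 6/4/3 indicate a seventh chord in second inversion.
In second inversion the root lies a fourth above the bass: a fourth above C in Ab major is F.
The chord tones are C, Eb, F, Ab, giving F minor seventh.

F minor seventh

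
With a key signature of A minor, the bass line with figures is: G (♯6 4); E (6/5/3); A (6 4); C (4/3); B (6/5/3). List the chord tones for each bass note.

G (#6/4): G, C, E#.
E (6/5/3): E, G, B, C.
A (6/4): A, D, F.
C (6/4/3): C, E, F, A.
B (6/5/3): B, D, F, G.

G, C, E# | E, G, B, C | A, D, F | C, E, F, A | B, D, F, G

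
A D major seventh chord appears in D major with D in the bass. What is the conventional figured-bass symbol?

7

D is the root of D major seventh, so the chord is in root position.
A seventh chord in root position is figured 7/5/3, conventionally abbreviated 7.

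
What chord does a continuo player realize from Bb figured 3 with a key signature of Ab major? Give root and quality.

Bb minor

The figures 3 indicate a triad in root position.
In root position the bass is the root, so the root is Bb.
The chord tones are Bb, Db, F, giving Bb minor.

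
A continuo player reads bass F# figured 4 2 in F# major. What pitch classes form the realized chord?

The written figures 4 2 are shorthand for 6/4/2: the 6 is implied.
A second above F# in this key is G#.
A fourth above F# in this key is B.
A sixth above F# in this key is D#.
Together with the bass F#, this spells G# minor seventh in third inversion.

F#, G#, B, D#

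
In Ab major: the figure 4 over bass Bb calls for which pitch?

Counting 3 letter steps above Bb lands on E; in Ab major, that letter is Eb.

Eb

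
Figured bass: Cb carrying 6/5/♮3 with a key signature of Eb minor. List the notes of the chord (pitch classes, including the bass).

Cb, E, Gb, Ab

A third above Cb in this key is Eb, made natural (E) by the ♮ figure.
A fifth above Cb in this key is Gb.
A sixth above Cb in this key is Ab.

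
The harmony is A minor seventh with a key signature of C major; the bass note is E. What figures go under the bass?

4/3

E is the fifth of A minor seventh, so the chord is in second inversion.
A seventh chord in second inversion is figured 6/4/3, conventionally abbreviated 4/3.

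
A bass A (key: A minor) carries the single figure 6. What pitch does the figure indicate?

Counting 5 letter steps above A lands on F; in A minor, that letter is F.

F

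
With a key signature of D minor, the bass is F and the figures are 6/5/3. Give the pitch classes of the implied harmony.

F, A, C, D

A third above F in this key is A.
A fifth above F in this key is C.
A sixth above F in this key is D.
Together with the bass F, this spells D minor seventh in first inversion.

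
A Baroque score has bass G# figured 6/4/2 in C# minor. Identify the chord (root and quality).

A major seventh

The figures 6/4/2 indicate a seventh chord in third inversion.
In third inversion the root lies a second above the bass: a second above G# in C# minor is A.
The chord tones are G#, A, C#, E, giving A major seventh.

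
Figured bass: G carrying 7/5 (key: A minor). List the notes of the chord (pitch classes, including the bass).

The written figures 7/5 are shorthand for 7/5/3: the 3 is implied.
A third above G in this key is B.
A fifth above G in this key is D.
A seventh above G in this key is F.
Together with the bass G, this spells G dominant seventh in root position.

G, B, D, F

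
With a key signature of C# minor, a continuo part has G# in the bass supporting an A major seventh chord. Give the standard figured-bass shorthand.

4/2

G# is the seventh of A major seventh, so the chord is in third inversion.
A seventh chord in third inversion is figured 6/4/2, conventionally abbreviated 4/2.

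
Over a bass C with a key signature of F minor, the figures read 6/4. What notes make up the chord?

A fourth above C in this key is F.
A sixth above C in this key is Ab.
Together with the bass C, this spells F minor in second inversion.

C, F, Ab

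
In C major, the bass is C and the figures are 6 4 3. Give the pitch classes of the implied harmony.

C, E, F, A

A third above C in this key is E.
A fourth above C in this key is F.
A sixth above C in this key is A.
Together with the bass C, this spells F major seventh in second inversion.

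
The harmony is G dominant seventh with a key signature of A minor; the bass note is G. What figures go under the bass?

G is the root of G dominant seventh, so the chord is in root position.
A seventh chord in root position is figured 7/5/3, conventionally abbreviated 7.

7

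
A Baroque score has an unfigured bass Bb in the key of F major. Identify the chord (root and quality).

An unfigured bass indicates a triad in root position.
In root position the bass is the root, so the root is Bb.
The chord tones are Bb, D, F, giving Bb major.

Bb major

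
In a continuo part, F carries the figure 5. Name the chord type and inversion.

5 is shorthand for 5/3.
Intervals of 5/3 above the bass form a triad; the bass is the root, so this is root position.

triad, root position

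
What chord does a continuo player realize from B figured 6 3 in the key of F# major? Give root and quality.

The figures 6 3 indicate a triad in first inversion.
In first inversion the root lies a sixth above the bass: a sixth above B in F# major is G#.
The chord tones are B, D#, G#, giving G# minor.

G# minor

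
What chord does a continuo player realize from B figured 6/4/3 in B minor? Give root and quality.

E minor seventh

The figures 6/4/3 indicate a seventh chord in second inversion.
In second inversion the root lies a fourth above the bass: a fourth above B in B minor is E.
The chord tones are B, D, E, G, giving E minor seventh.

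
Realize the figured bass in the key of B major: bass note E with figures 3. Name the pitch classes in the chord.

E, G#, B

The written figures 3 are shorthand for 5/3: the 5 is implied.
A third above E in this key is G#.
A fifth above E in this key is B.
Together with the bass E, this spells E major in root position.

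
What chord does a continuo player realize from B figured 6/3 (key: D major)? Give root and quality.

The figures 6/3 indicate a triad in first inversion.
In first inversion the root lies a sixth above the bass: a sixth above B in D major is G.
The chord tones are B, D, G, giving G major.

G major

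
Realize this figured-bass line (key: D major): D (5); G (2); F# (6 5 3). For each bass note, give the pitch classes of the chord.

D, F#, A | G, A, C#, E | F#, A, C#, D

D (5/3): D, F#, A.
G (6/4/2): G, A, C#, E.
F# (6/5/3): F#, A, C#, D.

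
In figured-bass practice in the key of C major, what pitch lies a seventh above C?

B

Counting 6 letter steps above C lands on B; in C major, that letter is B.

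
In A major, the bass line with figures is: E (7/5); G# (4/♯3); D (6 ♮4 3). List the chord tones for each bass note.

E (7/5/3): E, G#, B, D.
G# (6/4/#3): G#, B#, C#, E.
D (6/♮4/3): D, F#, G, B.

E, G#, B, D | G#, B#, C#, E | D, F#, G, B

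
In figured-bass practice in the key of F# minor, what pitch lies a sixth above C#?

A

Counting 5 letter steps above C# lands on A; in F# minor, that letter is A.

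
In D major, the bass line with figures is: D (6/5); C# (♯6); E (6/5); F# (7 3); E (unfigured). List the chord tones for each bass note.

D (6/5/3): D, F#, A, B.
C# (#6/3): C#, E, A#.
E (6/5/3): E, G, B, C#.
F# (7/5/3): F#, A, C#, E.
E (5/3): E, G, B.

D, F#, A, B | C#, E, A# | E, G, B, C# | F#, A, C#, E | E, G, B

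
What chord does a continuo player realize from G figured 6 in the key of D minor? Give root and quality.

E diminished

The figures 6 indicate a triad in first inversion.
In first inversion the root lies a sixth above the bass: a sixth above G in D minor is E.
The chord tones are G, Bb, E, giving E diminished.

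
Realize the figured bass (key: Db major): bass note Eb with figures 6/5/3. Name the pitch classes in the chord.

A third above Eb in this key is Gb.
A fifth above Eb in this key is Bb.
A sixth above Eb in this key is C.
Together with the bass Eb, this spells C half-diminished seventh in first inversion.

Eb, Gb, Bb, C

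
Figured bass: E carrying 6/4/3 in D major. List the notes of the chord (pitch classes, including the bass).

A third above E in this key is G.
A fourth above E in this key is A.
A sixth above E in this key is C#.
Together with the bass E, this spells A dominant seventh in second inversion.

E, G, A, C#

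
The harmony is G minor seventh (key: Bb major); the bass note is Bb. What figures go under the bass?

Bb is the third of G minor seventh, so the chord is in first inversion.
A seventh chord in first inversion is figured 6/5/3, conventionally abbreviated 6/5.

6/5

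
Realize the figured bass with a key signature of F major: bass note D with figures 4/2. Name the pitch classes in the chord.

The written figures 4/2 are shorthand for 6/4/2: the 6 is implied.
A second above D in this key is E.
A fourth above D in this key is G.
A sixth above D in this key is Bb.
Together with the bass D, this spells E half-diminished seventh in third inversion.

D, E, G, Bb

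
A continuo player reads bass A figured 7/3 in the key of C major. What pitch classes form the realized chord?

A, C, E, G

The written figures 7/3 are shorthand for 7/5/3: the 5 is implied.
A third above A in this key is C.
A fifth above A in this key is E.
A seventh above A in this key is G.
Together with the bass A, this spells A minor seventh in root position.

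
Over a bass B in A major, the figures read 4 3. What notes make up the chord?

B, D, E, G#

The written figures 4 3 are shorthand for 6/4/3: the 6 is implied.
A third above B in this key is D.
A fourth above B in this key is E.
A sixth above B in this key is G#.
Together with the bass B, this spells E dominant seventh in second inversion.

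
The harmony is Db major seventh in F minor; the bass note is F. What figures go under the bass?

F is the third of Db major seventh, so the chord is in first inversion.
A seventh chord in first inversion is figured 6/5/3, conventionally abbreviated 6/5.

6/5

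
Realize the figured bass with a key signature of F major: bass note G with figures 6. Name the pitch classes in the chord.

The written figures 6 are shorthand for 6/3: the 3 is implied.
A third above G in this key is Bb.
A sixth above G in this key is E.
Together with the bass G, this spells E diminished in first inversion.

G, Bb, E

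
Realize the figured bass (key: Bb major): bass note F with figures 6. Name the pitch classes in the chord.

F, A, D

The written figures 6 are shorthand for 6/3: the 3 is implied.
A third above F in this key is A.
A sixth above F in this key is D.
Together with the bass F, this spells D minor in first inversion.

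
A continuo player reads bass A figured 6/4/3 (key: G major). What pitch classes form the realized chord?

A third above A in this key is C.
A fourth above A in this key is D.
A sixth above A in this key is F#.
Together with the bass A, this spells D dominant seventh in second inversion.

A, C, D, F#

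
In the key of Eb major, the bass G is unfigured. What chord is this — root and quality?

An unfigured bass indicates a triad in root position.
In root position the bass is the root, so the root is G.
The chord tones are G, Bb, D, giving G minor.

G minor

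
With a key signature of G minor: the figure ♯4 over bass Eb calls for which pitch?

A#

Counting 3 letter steps above Eb lands on A; in G minor, that letter is A.
The #4 figure raises it a semitone, giving A#.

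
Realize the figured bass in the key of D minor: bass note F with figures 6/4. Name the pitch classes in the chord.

F, Bb, D

A fourth above F in this key is Bb.
A sixth above F in this key is D.
Together with the bass F, this spells Bb major in second inversion.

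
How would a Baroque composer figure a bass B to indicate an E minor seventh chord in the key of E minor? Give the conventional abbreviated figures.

4/3

B is the fifth of E minor seventh, so the chord is in second inversion.
A seventh chord in second inversion is figured 6/4/3, conventionally abbreviated 4/3.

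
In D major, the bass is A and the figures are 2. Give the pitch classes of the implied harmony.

A, B, D, F#

The written figures 2 are shorthand for 6/4/2: the 6/4 are implied.
A second above A in this key is B.
A fourth above A in this key is D.
A sixth above A in this key is F#.
Together with the bass A, this spells B minor seventh in third inversion.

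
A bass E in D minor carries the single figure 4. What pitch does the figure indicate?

Counting 3 letter steps above E lands on A; in D minor, that letter is A.

A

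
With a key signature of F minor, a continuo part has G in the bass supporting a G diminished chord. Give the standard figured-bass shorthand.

no figures

G is the root of G diminished, so the chord is in root position.
A triad in root position is figured 5/3, conventionally abbreviated (no figures — root-position triad).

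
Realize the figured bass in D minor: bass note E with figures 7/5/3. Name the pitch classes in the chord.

E, G, Bb, D

A third above E in this key is G.
A fifth above E in this key is Bb.
A seventh above E in this key is D.
Together with the bass E, this spells E half-diminished seventh in root position.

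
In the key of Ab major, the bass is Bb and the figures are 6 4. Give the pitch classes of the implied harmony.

A fourth above Bb in this key is Eb.
A sixth above Bb in this key is G.
Together with the bass Bb, this spells Eb major in second inversion.

Bb, Eb, G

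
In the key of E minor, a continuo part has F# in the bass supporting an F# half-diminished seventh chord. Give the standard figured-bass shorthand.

F# is the root of F# half-diminished seventh, so the chord is in root position.
A seventh chord in root position is figured 7/5/3, conventionally abbreviated 7.

7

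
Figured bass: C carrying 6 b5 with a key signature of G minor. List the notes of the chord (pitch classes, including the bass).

The written figures 6 b5 are shorthand for 6/5/3: the 3 is implied.
A third above C in this key is Eb.
A fifth above C in this key is G, lowered to Gb by the flat.
A sixth above C in this key is A.
Together with the bass C, this spells A diminished seventh in first inversion.

C, Eb, Gb, A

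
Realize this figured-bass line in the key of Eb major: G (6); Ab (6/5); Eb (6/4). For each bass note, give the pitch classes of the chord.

G, Bb, Eb | Ab, C, Eb, F | Eb, Ab, C

G (6/3): G, Bb, Eb.
Ab (6/5/3): Ab, C, Eb, F.
Eb (6/4): Eb, Ab, C.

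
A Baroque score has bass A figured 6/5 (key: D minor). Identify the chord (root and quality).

F major seventh

The figures 6/5 indicate a seventh chord in first inversion.
In first inversion the root lies a sixth above the bass: a sixth above A in D minor is F.
The chord tones are A, C, E, F, giving F major seventh.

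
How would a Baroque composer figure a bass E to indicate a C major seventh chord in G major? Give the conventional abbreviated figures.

E is the third of C major seventh, so the chord is in first inversion.
A seventh chord in first inversion is figured 6/5/3, conventionally abbreviated 6/5.

6/5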